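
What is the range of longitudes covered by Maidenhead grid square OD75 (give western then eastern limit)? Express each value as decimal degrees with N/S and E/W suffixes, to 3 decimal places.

114.000° E, 116.000° E

Field O=14, D=3: +14·20° lon, +3·10° lat → SW at lon 100°, lat -60°.
Square 7, 5: +7·2° lon, +5·1° lat → SW at lon 114°, lat -55°.
Cell spans 2° lon × 1° lat.
west 114.000° E, east 116.000° E.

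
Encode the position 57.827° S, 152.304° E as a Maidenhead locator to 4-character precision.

Shift to the Maidenhead origin (180°W, 90°S): lon 332.30, lat 32.17.
Field: lon ⌊332.30/20⌋ = 16 → Q; lat ⌊32.17/10⌋ = 3 → D.
Square: lon ⌊12.30/2⌋ = 6; lat ⌊2.17/1⌋ = 2.

QD62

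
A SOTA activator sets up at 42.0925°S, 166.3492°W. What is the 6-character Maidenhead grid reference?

Offset from 180°W / 90°S: lon 13.6508°, lat 47.9075°.
Field: 13.6508/20 → 0 → A, 47.9075/10 → 4 → E; chars AE.
Square: 13.6508/2 → 6, 7.9075/1 → 7; chars 67.
Subsquare: 1.6508/0.0833333 → 19 → t, 0.9075/0.0416667 → 21 → v; chars tv.

AE67tv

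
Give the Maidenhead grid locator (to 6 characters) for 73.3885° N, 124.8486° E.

Shift to the Maidenhead origin (180°W, 90°S): lon 304.8486, lat 163.3885.
Field (20°×10°, letters A–R): lon ⌊304.8486/20⌋ = 15 → P; lat ⌊163.3885/10⌋ = 16 → Q.
Square (2°×1°, digits 0–9): lon ⌊4.8486/2⌋ = 2; lat ⌊3.3885/1⌋ = 3.
Subsquare (5′×2.5′, letters a–x): lon ⌊0.8486/0.0833333⌋ = 10 → k; lat ⌊0.3885/0.0416667⌋ = 9 → j.

PQ23kj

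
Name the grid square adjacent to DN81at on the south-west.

DN71xs

Longitude subsquare a = 0; −1 → -1, wraps to 23 = x, carry into square.
Longitude square 8; −1 → 7.
Latitude subsquare t = 19; −1 → 18 = s.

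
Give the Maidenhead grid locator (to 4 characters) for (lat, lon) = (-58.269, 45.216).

Offset from 180°W / 90°S: lon 225.22°, lat 31.73°.
Field: lon ⌊225.22/20⌋ = 11 → L; lat ⌊31.73/10⌋ = 3 → D.
Square: lon ⌊5.22/2⌋ = 2; lat ⌊1.73/1⌋ = 1.

LD21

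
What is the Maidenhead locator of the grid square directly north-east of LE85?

LE96

Longitude square 8; +1 → 9.
Latitude square 5; +1 → 6.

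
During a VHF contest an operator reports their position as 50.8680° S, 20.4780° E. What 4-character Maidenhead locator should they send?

KD09

Offset from 180°W / 90°S: lon 200.48°, lat 39.13°.
Field (20°×10°, letters A–R): lon ⌊200.48/20⌋ = 10 → K; lat ⌊39.13/10⌋ = 3 → D.
Square (2°×1°, digits 0–9): lon ⌊0.48/2⌋ = 0; lat ⌊9.13/1⌋ = 9.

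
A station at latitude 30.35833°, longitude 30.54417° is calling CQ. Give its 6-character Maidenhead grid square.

Offset from 180°W / 90°S: lon 210.5442°, lat 120.3583°.
Field (20°×10°, letters A–R): lon ⌊210.5442/20⌋ = 10 → K; lat ⌊120.3583/10⌋ = 12 → M.
Square (2°×1°, digits 0–9): lon ⌊10.5442/2⌋ = 5; lat ⌊0.3583/1⌋ = 0.
Subsquare (5′×2.5′, letters a–x): lon ⌊0.5442/0.0833333⌋ = 6 → g; lat ⌊0.3583/0.0416667⌋ = 8 → i.

KM50gi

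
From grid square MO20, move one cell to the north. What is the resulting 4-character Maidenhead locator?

MO21

Latitude square 0; +1 → 1.
The longitude characters are unchanged.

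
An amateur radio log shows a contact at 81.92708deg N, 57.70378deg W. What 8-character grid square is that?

Add 180° to longitude and 90° to latitude: 122.29622, 171.92708.
Field (20°×10°, letters A–R): 122.29622/20 → 6 → G, 171.92708/10 → 17 → R; chars GR.
Square (2°×1°, digits 0–9): 2.29622/2 → 1, 1.92708/1 → 1; chars 11.
Subsquare (5′×2.5′, letters a–x): 0.29622/0.0833333 → 3 → d, 0.92708/0.0416667 → 22 → w; chars dw.
Extended square (30″×15″, digits 0–9): 0.04622/0.00833333 → 5, 0.01041/0.00416667 → 2; chars 52.

GR11dw52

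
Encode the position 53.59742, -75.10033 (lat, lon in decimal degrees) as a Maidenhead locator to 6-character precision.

Add 180° to longitude and 90° to latitude: 104.8997, 143.5974.
Field: 104.8997/20 → 5 → F, 143.5974/10 → 14 → O; chars FO.
Square: 4.8997/2 → 2, 3.5974/1 → 3; chars 23.
Subsquare: 0.8997/0.0833333 → 10 → k, 0.5974/0.0416667 → 14 → o; chars ko.

FO23ko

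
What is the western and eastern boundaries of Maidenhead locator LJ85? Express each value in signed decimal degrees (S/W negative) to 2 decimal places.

Field L=11, J=9: +11·20° lon, +9·10° lat → SW at lon 40°, lat 0°.
Square 8, 5: +8·2° lon, +5·1° lat → SW at lon 56°, lat 5°.
Cell spans 2° lon × 1° lat.
west 56.00, east 58.00.

56.00, 58.00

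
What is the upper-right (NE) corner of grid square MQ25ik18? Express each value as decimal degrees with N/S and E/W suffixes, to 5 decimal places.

75.45417° N, 64.68333° E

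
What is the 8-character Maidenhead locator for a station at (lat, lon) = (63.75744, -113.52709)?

Add 180° to longitude and 90° to latitude: 66.47291, 153.75744.
Field (20°×10°, letters A–R): lon ⌊66.47291/20⌋ = 3 → D; lat ⌊153.75744/10⌋ = 15 → P.
Square (2°×1°, digits 0–9): lon ⌊6.47291/2⌋ = 3; lat ⌊3.75744/1⌋ = 3.
Subsquare (5′×2.5′, letters a–x): lon ⌊0.47291/0.0833333⌋ = 5 → f; lat ⌊0.75744/0.0416667⌋ = 18 → s.
Extended square (30″×15″, digits 0–9): lon ⌊0.05624/0.00833333⌋ = 6; lat ⌊0.00744/0.00416667⌋ = 1.

DP33fs61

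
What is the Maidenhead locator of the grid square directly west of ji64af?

JI54xf

Longitude subsquare a = 0; −1 → -1, wraps to 23 = x, carry into square.
Longitude square 6; −1 → 5.
The latitude characters are unchanged.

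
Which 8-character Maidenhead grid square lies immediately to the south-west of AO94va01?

AO94ua90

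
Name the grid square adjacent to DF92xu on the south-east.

Longitude subsquare x = 23; +1 → 24, wraps to 0 = a, carry into square.
Longitude square 9; +1 → 10, wraps to 0, carry into field.
Longitude field D = 3; +1 → 4 = E.
Latitude subsquare u = 20; −1 → 19 = t.

EF02at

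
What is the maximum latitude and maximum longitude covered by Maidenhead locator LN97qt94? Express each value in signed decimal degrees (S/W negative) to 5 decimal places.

Field L=11, N=13: +11·20° lon, +13·10° lat → SW at lon 40°, lat 40°.
Square 9, 7: +9·2° lon, +7·1° lat → SW at lon 58°, lat 47°.
Subsquare q=16, t=19: +16·0.0833333° lon, +19·0.0416667° lat → SW at lon 59.3333°, lat 47.7917°.
Extended square 9, 4: +9·0.00833333° lon, +4·0.00416667° lat → SW at lon 59.4083°, lat 47.8083°.
Cell spans 0.00833333° lon × 0.00416667° lat. NE corner is SW corner plus one full cell.
latitude 47.81250, longitude 59.41667.

47.81250, 59.41667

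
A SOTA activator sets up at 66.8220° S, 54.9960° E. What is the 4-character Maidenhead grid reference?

LC73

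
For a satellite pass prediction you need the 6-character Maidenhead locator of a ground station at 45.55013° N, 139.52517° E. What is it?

PN95sn

Offset from 180°W / 90°S: lon 319.5252°, lat 135.5501°.
Field: 319.5252/20 → 15 → P, 135.5501/10 → 13 → N; chars PN.
Square: 19.5252/2 → 9, 5.5501/1 → 5; chars 95.
Subsquare: 1.5252/0.0833333 → 18 → s, 0.5501/0.0416667 → 13 → n; chars sn.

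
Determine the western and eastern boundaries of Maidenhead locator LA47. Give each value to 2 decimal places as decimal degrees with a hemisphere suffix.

48.00° E, 50.00° E

Field L=11, A=0: +11·20° lon, +0·10° lat → SW at lon 40°, lat -90°.
Square 4, 7: +4·2° lon, +7·1° lat → SW at lon 48°, lat -83°.
Cell spans 2° lon × 1° lat.
west 48.00° E, east 50.00° E.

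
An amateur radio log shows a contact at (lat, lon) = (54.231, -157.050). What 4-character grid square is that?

Add 180° to longitude and 90° to latitude: 22.95, 144.23.
Field (20°×10°, letters A–R): lon ⌊22.95/20⌋ = 1 → B; lat ⌊144.23/10⌋ = 14 → O.
Square (2°×1°, digits 0–9): lon ⌊2.95/2⌋ = 1; lat ⌊4.23/1⌋ = 4.

BO14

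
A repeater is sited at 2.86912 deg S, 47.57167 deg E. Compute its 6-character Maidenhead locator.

LI37sd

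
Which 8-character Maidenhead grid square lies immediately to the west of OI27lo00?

OI27ko90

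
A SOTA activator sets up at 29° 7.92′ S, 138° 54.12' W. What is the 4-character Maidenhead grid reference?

Shift to the Maidenhead origin (180°W, 90°S): lon 41.10, lat 60.87.
Field: lon ⌊41.10/20⌋ = 2 → C; lat ⌊60.87/10⌋ = 6 → G.
Square: lon ⌊1.10/2⌋ = 0; lat ⌊0.87/1⌋ = 0.

CG00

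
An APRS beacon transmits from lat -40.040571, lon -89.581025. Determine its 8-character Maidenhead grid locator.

Shift to the Maidenhead origin (180°W, 90°S): lon 90.41898, lat 49.95943.
Field: 90.41898/20 → 4 → E, 49.95943/10 → 4 → E; chars EE.
Square: 10.41898/2 → 5, 9.95943/1 → 9; chars 59.
Subsquare: 0.41898/0.0833333 → 5 → f, 0.95943/0.0416667 → 23 → x; chars fx.
Extended square: 0.00231/0.00833333 → 0, 0.00110/0.00416667 → 0; chars 00.

EE59fx00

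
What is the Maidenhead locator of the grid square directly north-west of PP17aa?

Longitude subsquare a = 0; −1 → -1, wraps to 23 = x, carry into square.
Longitude square 1; −1 → 0.
Latitude subsquare a = 0; +1 → 1 = b.

PP07xb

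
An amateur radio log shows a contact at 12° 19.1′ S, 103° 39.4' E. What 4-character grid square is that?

OH17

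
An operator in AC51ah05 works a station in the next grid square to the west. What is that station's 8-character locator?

AC41xh95

Longitude extended square 0; −1 → -1, wraps to 9, carry into subsquare.
Longitude subsquare a = 0; −1 → -1, wraps to 23 = x, carry into square.
Longitude square 5; −1 → 4.
The latitude characters are unchanged.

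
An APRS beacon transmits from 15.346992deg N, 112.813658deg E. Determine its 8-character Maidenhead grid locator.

OK65ji73

Add 180° to longitude and 90° to latitude: 292.81366, 105.34699.
Field: 292.81366/20 → 14 → O, 105.34699/10 → 10 → K; chars OK.
Square: 12.81366/2 → 6, 5.34699/1 → 5; chars 65.
Subsquare: 0.81366/0.0833333 → 9 → j, 0.34699/0.0416667 → 8 → i; chars ji.
Extended square: 0.06366/0.00833333 → 7, 0.01366/0.00416667 → 3; chars 73.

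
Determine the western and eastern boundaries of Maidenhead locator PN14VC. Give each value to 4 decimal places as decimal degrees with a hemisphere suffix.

Field P=15, N=13: +15·20° lon, +13·10° lat → SW at lon 120°, lat 40°.
Square 1, 4: +1·2° lon, +4·1° lat → SW at lon 122°, lat 44°.
Subsquare v=21, c=2: +21·0.0833333° lon, +2·0.0416667° lat → SW at lon 123.75°, lat 44.0833°.
Cell spans 0.0833333° lon × 0.0416667° lat.
west 123.7500° E, east 123.8333° E.

123.7500° E, 123.8333° E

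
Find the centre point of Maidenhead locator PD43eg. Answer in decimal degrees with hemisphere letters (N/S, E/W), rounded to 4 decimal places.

56.7292° S, 128.3750° E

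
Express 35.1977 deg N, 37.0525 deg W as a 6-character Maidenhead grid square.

Add 180° to longitude and 90° to latitude: 142.9475, 125.1977.
Field: lon ⌊142.9475/20⌋ = 7 → H; lat ⌊125.1977/10⌋ = 12 → M.
Square: lon ⌊2.9475/2⌋ = 1; lat ⌊5.1977/1⌋ = 5.
Subsquare: lon ⌊0.9475/0.0833333⌋ = 11 → l; lat ⌊0.1977/0.0416667⌋ = 4 → e.

HM15le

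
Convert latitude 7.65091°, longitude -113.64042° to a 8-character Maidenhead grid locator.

DJ37ep36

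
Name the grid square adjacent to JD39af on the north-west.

Longitude subsquare a = 0; −1 → -1, wraps to 23 = x, carry into square.
Longitude square 3; −1 → 2.
Latitude subsquare f = 5; +1 → 6 = g.

JD29xg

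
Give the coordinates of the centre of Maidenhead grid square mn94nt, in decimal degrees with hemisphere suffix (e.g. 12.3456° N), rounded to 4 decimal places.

44.8125° N, 79.1250° E

Field M=12, N=13: +12·20° lon, +13·10° lat → SW at lon 60°, lat 40°.
Square 9, 4: +9·2° lon, +4·1° lat → SW at lon 78°, lat 44°.
Subsquare n=13, t=19: +13·0.0833333° lon, +19·0.0416667° lat → SW at lon 79.0833°, lat 44.7917°.
Cell spans 0.0833333° lon × 0.0416667° lat. Centre is SW corner plus half of each.
latitude 44.8125° N, longitude 79.1250° E.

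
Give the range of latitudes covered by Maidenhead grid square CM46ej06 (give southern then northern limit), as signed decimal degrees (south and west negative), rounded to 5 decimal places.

36.40000, 36.40417

Field C=2, M=12: +2·20° lon, +12·10° lat → SW at lon -140°, lat 30°.
Square 4, 6: +4·2° lon, +6·1° lat → SW at lon -132°, lat 36°.
Subsquare e=4, j=9: +4·0.0833333° lon, +9·0.0416667° lat → SW at lon -131.667°, lat 36.375°.
Extended square 0, 6: +0·0.00833333° lon, +6·0.00416667° lat → SW at lon -131.667°, lat 36.4°.
Cell spans 0.00833333° lon × 0.00416667° lat.
south 36.40000, north 36.40417.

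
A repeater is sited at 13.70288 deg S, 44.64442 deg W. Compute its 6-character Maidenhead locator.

Add 180° to longitude and 90° to latitude: 135.3556, 76.2971.
Field (20°×10°, letters A–R): 135.3556/20 → 6 → G, 76.2971/10 → 7 → H; chars GH.
Square (2°×1°, digits 0–9): 15.3556/2 → 7, 6.2971/1 → 6; chars 76.
Subsquare (5′×2.5′, letters a–x): 1.3556/0.0833333 → 16 → q, 0.2971/0.0416667 → 7 → h; chars qh.

GH76qh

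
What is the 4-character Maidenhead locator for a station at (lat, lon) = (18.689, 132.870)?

PK68

Shift to the Maidenhead origin (180°W, 90°S): lon 312.87, lat 108.69.
Field: 312.87/20 → 15 → P, 108.69/10 → 10 → K; chars PK.
Square: 12.87/2 → 6, 8.69/1 → 8; chars 68.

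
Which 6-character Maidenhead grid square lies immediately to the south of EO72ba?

Latitude subsquare a = 0; −1 → -1, wraps to 23 = x, carry into square.
Latitude square 2; −1 → 1.
The longitude characters are unchanged.

EO71bx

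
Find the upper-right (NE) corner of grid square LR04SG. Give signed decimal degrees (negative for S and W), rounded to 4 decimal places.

Field L=11, R=17: +11·20° lon, +17·10° lat → SW at lon 40°, lat 80°.
Square 0, 4: +0·2° lon, +4·1° lat → SW at lon 40°, lat 84°.
Subsquare s=18, g=6: +18·0.0833333° lon, +6·0.0416667° lat → SW at lon 41.5°, lat 84.25°.
Cell spans 0.0833333° lon × 0.0416667° lat. NE corner is SW corner plus one full cell.
latitude 84.2917, longitude 41.5833.

84.2917, 41.5833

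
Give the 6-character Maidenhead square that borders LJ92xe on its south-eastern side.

Longitude subsquare x = 23; +1 → 24, wraps to 0 = a, carry into square.
Longitude square 9; +1 → 10, wraps to 0, carry into field.
Longitude field L = 11; +1 → 12 = M.
Latitude subsquare e = 4; −1 → 3 = d.

MJ02ad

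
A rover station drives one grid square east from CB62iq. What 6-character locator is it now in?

CB62jq

Longitude subsquare i = 8; +1 → 9 = j.
The latitude characters are unchanged.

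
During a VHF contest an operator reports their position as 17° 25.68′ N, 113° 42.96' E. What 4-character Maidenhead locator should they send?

OK67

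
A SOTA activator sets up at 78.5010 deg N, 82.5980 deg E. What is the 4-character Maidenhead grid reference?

Shift to the Maidenhead origin (180°W, 90°S): lon 262.60, lat 168.50.
Field (20°×10°, letters A–R): 262.60/20 → 13 → N, 168.50/10 → 16 → Q; chars NQ.
Square (2°×1°, digits 0–9): 2.60/2 → 1, 8.50/1 → 8; chars 18.

NQ18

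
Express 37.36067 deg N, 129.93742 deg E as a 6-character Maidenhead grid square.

PM47xi

Add 180° to longitude and 90° to latitude: 309.9374, 127.3607.
Field: lon ⌊309.9374/20⌋ = 15 → P; lat ⌊127.3607/10⌋ = 12 → M.
Square: lon ⌊9.9374/2⌋ = 4; lat ⌊7.3607/1⌋ = 7.
Subsquare: lon ⌊1.9374/0.0833333⌋ = 23 → x; lat ⌊0.3607/0.0416667⌋ = 8 → i.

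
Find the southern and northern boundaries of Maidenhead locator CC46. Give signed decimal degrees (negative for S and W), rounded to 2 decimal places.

-64.00, -63.00

Field C=2, C=2: +2·20° lon, +2·10° lat → SW at lon -140°, lat -70°.
Square 4, 6: +4·2° lon, +6·1° lat → SW at lon -132°, lat -64°.
Cell spans 2° lon × 1° lat.
south -64.00, north -63.00.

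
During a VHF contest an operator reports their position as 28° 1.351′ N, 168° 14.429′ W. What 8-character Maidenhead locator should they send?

Offset from 180°W / 90°S: lon 11.75952°, lat 118.02252°.
Field: lon ⌊11.75952/20⌋ = 0 → A; lat ⌊118.02252/10⌋ = 11 → L.
Square: lon ⌊11.75952/2⌋ = 5; lat ⌊8.02252/1⌋ = 8.
Subsquare: lon ⌊1.75952/0.0833333⌋ = 21 → v; lat ⌊0.02252/0.0416667⌋ = 0 → a.
Extended square: lon ⌊0.00952/0.00833333⌋ = 1; lat ⌊0.02252/0.00416667⌋ = 5.

AL58va15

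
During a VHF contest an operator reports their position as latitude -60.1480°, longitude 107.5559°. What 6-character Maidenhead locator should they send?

Add 180° to longitude and 90° to latitude: 287.5559, 29.8520.
Field: 287.5559/20 → 14 → O, 29.8520/10 → 2 → C; chars OC.
Square: 7.5559/2 → 3, 9.8520/1 → 9; chars 39.
Subsquare: 1.5559/0.0833333 → 18 → s, 0.8520/0.0416667 → 20 → u; chars su.

OC39su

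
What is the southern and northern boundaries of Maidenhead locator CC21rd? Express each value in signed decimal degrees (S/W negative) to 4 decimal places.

-68.8750, -68.8333

Field C=2, C=2: +2·20° lon, +2·10° lat → SW at lon -140°, lat -70°.
Square 2, 1: +2·2° lon, +1·1° lat → SW at lon -136°, lat -69°.
Subsquare r=17, d=3: +17·0.0833333° lon, +3·0.0416667° lat → SW at lon -134.583°, lat -68.875°.
Cell spans 0.0833333° lon × 0.0416667° lat.
south -68.8750, north -68.8333.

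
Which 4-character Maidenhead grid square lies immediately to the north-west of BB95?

BB86

Longitude square 9; −1 → 8.
Latitude square 5; +1 → 6.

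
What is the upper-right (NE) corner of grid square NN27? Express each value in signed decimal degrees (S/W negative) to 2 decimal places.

Field N=13, N=13: +13·20° lon, +13·10° lat → SW at lon 80°, lat 40°.
Square 2, 7: +2·2° lon, +7·1° lat → SW at lon 84°, lat 47°.
Cell spans 2° lon × 1° lat. NE corner is SW corner plus one full cell.
latitude 48.00, longitude 86.00.

48.00, 86.00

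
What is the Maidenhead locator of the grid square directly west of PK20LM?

Longitude subsquare l = 11; −1 → 10 = k.
The latitude characters are unchanged.

PK20km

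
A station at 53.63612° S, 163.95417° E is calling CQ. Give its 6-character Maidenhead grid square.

RD16xi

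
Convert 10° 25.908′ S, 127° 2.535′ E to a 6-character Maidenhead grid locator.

PH39mn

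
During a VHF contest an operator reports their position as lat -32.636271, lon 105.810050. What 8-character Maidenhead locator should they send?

Add 180° to longitude and 90° to latitude: 285.81005, 57.36373.
Field: 285.81005/20 → 14 → O, 57.36373/10 → 5 → F; chars OF.
Square: 5.81005/2 → 2, 7.36373/1 → 7; chars 27.
Subsquare: 1.81005/0.0833333 → 21 → v, 0.36373/0.0416667 → 8 → i; chars vi.
Extended square: 0.06005/0.00833333 → 7, 0.03040/0.00416667 → 7; chars 77.

OF27vi77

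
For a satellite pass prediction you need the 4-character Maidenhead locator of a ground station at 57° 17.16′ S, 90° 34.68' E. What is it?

ND52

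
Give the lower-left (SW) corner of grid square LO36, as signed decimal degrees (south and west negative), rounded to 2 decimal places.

Field L=11, O=14: +11·20° lon, +14·10° lat → SW at lon 40°, lat 50°.
Square 3, 6: +3·2° lon, +6·1° lat → SW at lon 46°, lat 56°.
latitude 56.00, longitude 46.00.

56.00, 46.00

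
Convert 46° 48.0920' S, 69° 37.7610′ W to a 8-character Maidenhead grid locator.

Offset from 180°W / 90°S: lon 110.37065°, lat 43.19847°.
Field: 110.37065/20 → 5 → F, 43.19847/10 → 4 → E; chars FE.
Square: 10.37065/2 → 5, 3.19847/1 → 3; chars 53.
Subsquare: 0.37065/0.0833333 → 4 → e, 0.19847/0.0416667 → 4 → e; chars ee.
Extended square: 0.03732/0.00833333 → 4, 0.03180/0.00416667 → 7; chars 47.

FE53ee47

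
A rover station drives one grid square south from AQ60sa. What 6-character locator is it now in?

AP69sx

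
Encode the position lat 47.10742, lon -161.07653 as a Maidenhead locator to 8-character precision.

AN97lc05

Offset from 180°W / 90°S: lon 18.92347°, lat 137.10742°.
Field: lon ⌊18.92347/20⌋ = 0 → A; lat ⌊137.10742/10⌋ = 13 → N.
Square: lon ⌊18.92347/2⌋ = 9; lat ⌊7.10742/1⌋ = 7.
Subsquare: lon ⌊0.92347/0.0833333⌋ = 11 → l; lat ⌊0.10742/0.0416667⌋ = 2 → c.
Extended square: lon ⌊0.00680/0.00833333⌋ = 0; lat ⌊0.02409/0.00416667⌋ = 5.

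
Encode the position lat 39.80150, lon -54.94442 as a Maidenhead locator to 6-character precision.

GM29mt

Offset from 180°W / 90°S: lon 125.0556°, lat 129.8015°.
Field: 125.0556/20 → 6 → G, 129.8015/10 → 12 → M; chars GM.
Square: 5.0556/2 → 2, 9.8015/1 → 9; chars 29.
Subsquare: 1.0556/0.0833333 → 12 → m, 0.8015/0.0416667 → 19 → t; chars mt.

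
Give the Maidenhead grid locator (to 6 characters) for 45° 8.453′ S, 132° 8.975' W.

CE34wu

Shift to the Maidenhead origin (180°W, 90°S): lon 47.8504, lat 44.8591.
Field (20°×10°, letters A–R): 47.8504/20 → 2 → C, 44.8591/10 → 4 → E; chars CE.
Square (2°×1°, digits 0–9): 7.8504/2 → 3, 4.8591/1 → 4; chars 34.
Subsquare (5′×2.5′, letters a–x): 1.8504/0.0833333 → 22 → w, 0.8591/0.0416667 → 20 → u; chars wu.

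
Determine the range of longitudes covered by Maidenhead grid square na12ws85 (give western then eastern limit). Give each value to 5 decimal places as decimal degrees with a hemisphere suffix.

Field N=13, A=0: +13·20° lon, +0·10° lat → SW at lon 80°, lat -90°.
Square 1, 2: +1·2° lon, +2·1° lat → SW at lon 82°, lat -88°.
Subsquare w=22, s=18: +22·0.0833333° lon, +18·0.0416667° lat → SW at lon 83.8333°, lat -87.25°.
Extended square 8, 5: +8·0.00833333° lon, +5·0.00416667° lat → SW at lon 83.9°, lat -87.2292°.
Cell spans 0.00833333° lon × 0.00416667° lat.
west 83.90000° E, east 83.90833° E.

83.90000° E, 83.90833° E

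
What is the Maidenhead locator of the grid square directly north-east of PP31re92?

PP31se03

Longitude extended square 9; +1 → 10, wraps to 0, carry into subsquare.
Longitude subsquare r = 17; +1 → 18 = s.
Latitude extended square 2; +1 → 3.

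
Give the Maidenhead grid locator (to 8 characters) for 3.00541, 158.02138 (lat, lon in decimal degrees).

Shift to the Maidenhead origin (180°W, 90°S): lon 338.02138, lat 93.00541.
Field (20°×10°, letters A–R): lon ⌊338.02138/20⌋ = 16 → Q; lat ⌊93.00541/10⌋ = 9 → J.
Square (2°×1°, digits 0–9): lon ⌊18.02138/2⌋ = 9; lat ⌊3.00541/1⌋ = 3.
Subsquare (5′×2.5′, letters a–x): lon ⌊0.02138/0.0833333⌋ = 0 → a; lat ⌊0.00541/0.0416667⌋ = 0 → a.
Extended square (30″×15″, digits 0–9): lon ⌊0.02138/0.00833333⌋ = 2; lat ⌊0.00541/0.00416667⌋ = 1.

QJ93aa21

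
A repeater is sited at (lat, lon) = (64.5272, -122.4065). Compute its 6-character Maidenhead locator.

CP84tm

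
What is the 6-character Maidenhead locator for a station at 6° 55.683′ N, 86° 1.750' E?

NJ36aw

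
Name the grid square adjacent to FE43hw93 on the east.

FE43iw03

Longitude extended square 9; +1 → 10, wraps to 0, carry into subsquare.
Longitude subsquare h = 7; +1 → 8 = i.
The latitude characters are unchanged.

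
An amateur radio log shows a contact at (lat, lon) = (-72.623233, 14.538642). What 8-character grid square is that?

JB77gj40

Shift to the Maidenhead origin (180°W, 90°S): lon 194.53864, lat 17.37677.
Field: lon ⌊194.53864/20⌋ = 9 → J; lat ⌊17.37677/10⌋ = 1 → B.
Square: lon ⌊14.53864/2⌋ = 7; lat ⌊7.37677/1⌋ = 7.
Subsquare: lon ⌊0.53864/0.0833333⌋ = 6 → g; lat ⌊0.37677/0.0416667⌋ = 9 → j.
Extended square: lon ⌊0.03864/0.00833333⌋ = 4; lat ⌊0.00177/0.00416667⌋ = 0.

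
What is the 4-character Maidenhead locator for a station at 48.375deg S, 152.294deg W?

Add 180° to longitude and 90° to latitude: 27.71, 41.62.
Field: 27.71/20 → 1 → B, 41.62/10 → 4 → E; chars BE.
Square: 7.71/2 → 3, 1.62/1 → 1; chars 31.

BE31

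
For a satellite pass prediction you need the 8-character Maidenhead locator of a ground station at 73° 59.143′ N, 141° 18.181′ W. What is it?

BQ93ix36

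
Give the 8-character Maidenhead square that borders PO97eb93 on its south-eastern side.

PO97fb02

Longitude extended square 9; +1 → 10, wraps to 0, carry into subsquare.
Longitude subsquare e = 4; +1 → 5 = f.
Latitude extended square 3; −1 → 2.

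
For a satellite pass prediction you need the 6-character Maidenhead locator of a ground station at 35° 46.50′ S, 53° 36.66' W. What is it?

Shift to the Maidenhead origin (180°W, 90°S): lon 126.3890, lat 54.2250.
Field (20°×10°, letters A–R): lon ⌊126.3890/20⌋ = 6 → G; lat ⌊54.2250/10⌋ = 5 → F.
Square (2°×1°, digits 0–9): lon ⌊6.3890/2⌋ = 3; lat ⌊4.2250/1⌋ = 4.
Subsquare (5′×2.5′, letters a–x): lon ⌊0.3890/0.0833333⌋ = 4 → e; lat ⌊0.2250/0.0416667⌋ = 5 → f.

GF34ef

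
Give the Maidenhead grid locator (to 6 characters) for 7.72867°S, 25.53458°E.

KI22sg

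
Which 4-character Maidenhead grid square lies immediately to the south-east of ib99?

JB08

Longitude square 9; +1 → 10, wraps to 0, carry into field.
Longitude field I = 8; +1 → 9 = J.
Latitude square 9; −1 → 8.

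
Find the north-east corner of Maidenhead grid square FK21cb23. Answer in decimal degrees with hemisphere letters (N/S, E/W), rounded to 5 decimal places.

Field F=5, K=10: +5·20° lon, +10·10° lat → SW at lon -80°, lat 10°.
Square 2, 1: +2·2° lon, +1·1° lat → SW at lon -76°, lat 11°.
Subsquare c=2, b=1: +2·0.0833333° lon, +1·0.0416667° lat → SW at lon -75.8333°, lat 11.0417°.
Extended square 2, 3: +2·0.00833333° lon, +3·0.00416667° lat → SW at lon -75.8167°, lat 11.0542°.
Cell spans 0.00833333° lon × 0.00416667° lat. NE corner is SW corner plus one full cell.
latitude 11.05833° N, longitude 75.80833° W.

11.05833° N, 75.80833° W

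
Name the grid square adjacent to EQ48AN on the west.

Longitude subsquare a = 0; −1 → -1, wraps to 23 = x, carry into square.
Longitude square 4; −1 → 3.
The latitude characters are unchanged.

EQ38xn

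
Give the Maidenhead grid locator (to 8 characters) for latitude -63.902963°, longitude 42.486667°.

Offset from 180°W / 90°S: lon 222.48667°, lat 26.09704°.
Field (20°×10°, letters A–R): 222.48667/20 → 11 → L, 26.09704/10 → 2 → C; chars LC.
Square (2°×1°, digits 0–9): 2.48667/2 → 1, 6.09704/1 → 6; chars 16.
Subsquare (5′×2.5′, letters a–x): 0.48667/0.0833333 → 5 → f, 0.09704/0.0416667 → 2 → c; chars fc.
Extended square (30″×15″, digits 0–9): 0.07000/0.00833333 → 8, 0.01370/0.00416667 → 3; chars 83.

LC16fc83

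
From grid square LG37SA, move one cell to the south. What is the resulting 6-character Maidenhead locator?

LG36sx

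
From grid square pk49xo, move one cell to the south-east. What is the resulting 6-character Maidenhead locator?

PK59an

Longitude subsquare x = 23; +1 → 24, wraps to 0 = a, carry into square.
Longitude square 4; +1 → 5.
Latitude subsquare o = 14; −1 → 13 = n.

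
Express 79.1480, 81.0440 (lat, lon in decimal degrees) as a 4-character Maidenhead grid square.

NQ09

Add 180° to longitude and 90° to latitude: 261.04, 169.15.
Field: lon ⌊261.04/20⌋ = 13 → N; lat ⌊169.15/10⌋ = 16 → Q.
Square: lon ⌊1.04/2⌋ = 0; lat ⌊9.15/1⌋ = 9.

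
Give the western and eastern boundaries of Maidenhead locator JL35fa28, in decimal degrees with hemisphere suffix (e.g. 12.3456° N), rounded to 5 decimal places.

Field J=9, L=11: +9·20° lon, +11·10° lat → SW at lon 0°, lat 20°.
Square 3, 5: +3·2° lon, +5·1° lat → SW at lon 6°, lat 25°.
Subsquare f=5, a=0: +5·0.0833333° lon, +0·0.0416667° lat → SW at lon 6.41667°, lat 25°.
Extended square 2, 8: +2·0.00833333° lon, +8·0.00416667° lat → SW at lon 6.43333°, lat 25.0333°.
Cell spans 0.00833333° lon × 0.00416667° lat.
west 6.43333° E, east 6.44167° E.

6.43333° E, 6.44167° E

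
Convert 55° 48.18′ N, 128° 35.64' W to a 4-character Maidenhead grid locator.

CO55

Add 180° to longitude and 90° to latitude: 51.41, 145.80.
Field: 51.41/20 → 2 → C, 145.80/10 → 14 → O; chars CO.
Square: 11.41/2 → 5, 5.80/1 → 5; chars 55.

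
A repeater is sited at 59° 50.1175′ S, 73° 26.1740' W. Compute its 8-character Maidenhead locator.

Shift to the Maidenhead origin (180°W, 90°S): lon 106.56377, lat 30.16471.
Field: 106.56377/20 → 5 → F, 30.16471/10 → 3 → D; chars FD.
Square: 6.56377/2 → 3, 0.16471/1 → 0; chars 30.
Subsquare: 0.56377/0.0833333 → 6 → g, 0.16471/0.0416667 → 3 → d; chars gd.
Extended square: 0.06377/0.00833333 → 7, 0.03971/0.00416667 → 9; chars 79.

FD30gd79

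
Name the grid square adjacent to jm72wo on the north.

JM72wp

Latitude subsquare o = 14; +1 → 15 = p.
The longitude characters are unchanged.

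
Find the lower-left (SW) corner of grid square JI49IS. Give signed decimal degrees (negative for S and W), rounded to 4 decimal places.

Field J=9, I=8: +9·20° lon, +8·10° lat → SW at lon 0°, lat -10°.
Square 4, 9: +4·2° lon, +9·1° lat → SW at lon 8°, lat -1°.
Subsquare i=8, s=18: +8·0.0833333° lon, +18·0.0416667° lat → SW at lon 8.66667°, lat -0.25°.
latitude -0.2500, longitude 8.6667.

-0.2500, 8.6667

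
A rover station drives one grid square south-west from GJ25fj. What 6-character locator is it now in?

GJ25ei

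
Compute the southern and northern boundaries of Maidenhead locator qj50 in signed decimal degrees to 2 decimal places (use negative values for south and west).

0.00, 1.00

Field Q=16, J=9: +16·20° lon, +9·10° lat → SW at lon 140°, lat 0°.
Square 5, 0: +5·2° lon, +0·1° lat → SW at lon 150°, lat 0°.
Cell spans 2° lon × 1° lat.
south 0.00, north 1.00.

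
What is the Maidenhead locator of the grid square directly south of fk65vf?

Latitude subsquare f = 5; −1 → 4 = e.
The longitude characters are unchanged.

FK65ve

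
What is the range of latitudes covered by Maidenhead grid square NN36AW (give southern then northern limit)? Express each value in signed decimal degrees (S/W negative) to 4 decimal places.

46.9167, 46.9583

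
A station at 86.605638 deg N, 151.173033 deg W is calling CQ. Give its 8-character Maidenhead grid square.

Add 180° to longitude and 90° to latitude: 28.82697, 176.60564.
Field: lon ⌊28.82697/20⌋ = 1 → B; lat ⌊176.60564/10⌋ = 17 → R.
Square: lon ⌊8.82697/2⌋ = 4; lat ⌊6.60564/1⌋ = 6.
Subsquare: lon ⌊0.82697/0.0833333⌋ = 9 → j; lat ⌊0.60564/0.0416667⌋ = 14 → o.
Extended square: lon ⌊0.07697/0.00833333⌋ = 9; lat ⌊0.02230/0.00416667⌋ = 5.

BR46jo95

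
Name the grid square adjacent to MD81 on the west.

MD71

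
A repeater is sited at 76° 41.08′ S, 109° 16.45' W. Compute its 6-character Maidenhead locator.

DB53ih

Offset from 180°W / 90°S: lon 70.7258°, lat 13.3153°.
Field: lon ⌊70.7258/20⌋ = 3 → D; lat ⌊13.3153/10⌋ = 1 → B.
Square: lon ⌊10.7258/2⌋ = 5; lat ⌊3.3153/1⌋ = 3.
Subsquare: lon ⌊0.7258/0.0833333⌋ = 8 → i; lat ⌊0.3153/0.0416667⌋ = 7 → h.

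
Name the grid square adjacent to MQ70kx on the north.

Latitude subsquare x = 23; +1 → 24, wraps to 0 = a, carry into square.
Latitude square 0; +1 → 1.
The longitude characters are unchanged.

MQ71ka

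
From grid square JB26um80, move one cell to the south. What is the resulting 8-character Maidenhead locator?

JB26ul89

Latitude extended square 0; −1 → -1, wraps to 9, carry into subsquare.
Latitude subsquare m = 12; −1 → 11 = l.
The longitude characters are unchanged.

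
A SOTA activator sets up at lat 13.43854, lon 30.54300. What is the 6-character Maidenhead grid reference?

KK53gk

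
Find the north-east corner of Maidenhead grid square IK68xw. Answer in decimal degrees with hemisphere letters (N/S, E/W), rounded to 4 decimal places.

18.9583° N, 6.0000° W

Field I=8, K=10: +8·20° lon, +10·10° lat → SW at lon -20°, lat 10°.
Square 6, 8: +6·2° lon, +8·1° lat → SW at lon -8°, lat 18°.
Subsquare x=23, w=22: +23·0.0833333° lon, +22·0.0416667° lat → SW at lon -6.08333°, lat 18.9167°.
Cell spans 0.0833333° lon × 0.0416667° lat. NE corner is SW corner plus one full cell.
latitude 18.9583° N, longitude 6.0000° W.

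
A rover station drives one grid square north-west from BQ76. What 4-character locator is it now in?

BQ67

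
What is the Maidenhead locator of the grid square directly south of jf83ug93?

Latitude extended square 3; −1 → 2.
The longitude characters are unchanged.

JF83ug92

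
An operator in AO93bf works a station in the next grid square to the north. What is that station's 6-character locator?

Latitude subsquare f = 5; +1 → 6 = g.
The longitude characters are unchanged.

AO93bg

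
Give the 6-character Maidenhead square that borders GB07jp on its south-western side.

Longitude subsquare j = 9; −1 → 8 = i.
Latitude subsquare p = 15; −1 → 14 = o.

GB07io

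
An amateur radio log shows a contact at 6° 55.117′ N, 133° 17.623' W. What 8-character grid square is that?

CJ36iw40

Shift to the Maidenhead origin (180°W, 90°S): lon 46.70628, lat 96.91862.
Field: lon ⌊46.70628/20⌋ = 2 → C; lat ⌊96.91862/10⌋ = 9 → J.
Square: lon ⌊6.70628/2⌋ = 3; lat ⌊6.91862/1⌋ = 6.
Subsquare: lon ⌊0.70628/0.0833333⌋ = 8 → i; lat ⌊0.91862/0.0416667⌋ = 22 → w.
Extended square: lon ⌊0.03962/0.00833333⌋ = 4; lat ⌊0.00195/0.00416667⌋ = 0.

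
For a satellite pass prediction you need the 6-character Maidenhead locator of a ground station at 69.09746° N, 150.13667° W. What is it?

BP49wc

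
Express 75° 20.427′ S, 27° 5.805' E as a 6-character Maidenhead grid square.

KB34np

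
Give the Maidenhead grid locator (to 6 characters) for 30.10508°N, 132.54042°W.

Offset from 180°W / 90°S: lon 47.4596°, lat 120.1051°.
Field: 47.4596/20 → 2 → C, 120.1051/10 → 12 → M; chars CM.
Square: 7.4596/2 → 3, 0.1051/1 → 0; chars 30.
Subsquare: 1.4596/0.0833333 → 17 → r, 0.1051/0.0416667 → 2 → c; chars rc.

CM30rc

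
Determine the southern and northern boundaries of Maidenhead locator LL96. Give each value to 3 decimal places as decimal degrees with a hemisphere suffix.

Field L=11, L=11: +11·20° lon, +11·10° lat → SW at lon 40°, lat 20°.
Square 9, 6: +9·2° lon, +6·1° lat → SW at lon 58°, lat 26°.
Cell spans 2° lon × 1° lat.
south 26.000° N, north 27.000° N.

26.000° N, 27.000° N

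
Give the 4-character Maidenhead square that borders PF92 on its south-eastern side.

QF01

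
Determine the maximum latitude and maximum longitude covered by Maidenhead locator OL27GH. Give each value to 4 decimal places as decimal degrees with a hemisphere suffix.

Field O=14, L=11: +14·20° lon, +11·10° lat → SW at lon 100°, lat 20°.
Square 2, 7: +2·2° lon, +7·1° lat → SW at lon 104°, lat 27°.
Subsquare g=6, h=7: +6·0.0833333° lon, +7·0.0416667° lat → SW at lon 104.5°, lat 27.2917°.
Cell spans 0.0833333° lon × 0.0416667° lat. NE corner is SW corner plus one full cell.
latitude 27.3333° N, longitude 104.5833° E.

27.3333° N, 104.5833° E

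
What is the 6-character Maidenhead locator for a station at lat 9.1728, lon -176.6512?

AJ19qe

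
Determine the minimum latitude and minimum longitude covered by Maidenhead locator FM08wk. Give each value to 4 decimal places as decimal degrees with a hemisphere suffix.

38.4167° N, 78.1667° W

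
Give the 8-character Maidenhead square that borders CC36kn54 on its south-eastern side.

CC36kn63

Longitude extended square 5; +1 → 6.
Latitude extended square 4; −1 → 3.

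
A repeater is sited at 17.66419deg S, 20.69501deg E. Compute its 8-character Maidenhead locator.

KH02ii30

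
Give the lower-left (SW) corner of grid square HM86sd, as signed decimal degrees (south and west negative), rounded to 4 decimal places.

36.1250, -22.5000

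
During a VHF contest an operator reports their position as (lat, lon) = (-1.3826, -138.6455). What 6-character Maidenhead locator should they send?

CI08qo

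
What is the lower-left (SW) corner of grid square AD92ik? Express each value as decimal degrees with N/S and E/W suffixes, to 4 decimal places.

57.5833° S, 161.3333° W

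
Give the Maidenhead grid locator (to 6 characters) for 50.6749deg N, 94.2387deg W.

Offset from 180°W / 90°S: lon 85.7613°, lat 140.6749°.
Field: lon ⌊85.7613/20⌋ = 4 → E; lat ⌊140.6749/10⌋ = 14 → O.
Square: lon ⌊5.7613/2⌋ = 2; lat ⌊0.6749/1⌋ = 0.
Subsquare: lon ⌊1.7613/0.0833333⌋ = 21 → v; lat ⌊0.6749/0.0416667⌋ = 16 → q.

EO20vq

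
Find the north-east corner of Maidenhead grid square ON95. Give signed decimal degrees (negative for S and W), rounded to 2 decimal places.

46.00, 120.00

Field O=14, N=13: +14·20° lon, +13·10° lat → SW at lon 100°, lat 40°.
Square 9, 5: +9·2° lon, +5·1° lat → SW at lon 118°, lat 45°.
Cell spans 2° lon × 1° lat. NE corner is SW corner plus one full cell.
latitude 46.00, longitude 120.00.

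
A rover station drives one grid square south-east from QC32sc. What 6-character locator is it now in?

QC32tb

Longitude subsquare s = 18; +1 → 19 = t.
Latitude subsquare c = 2; −1 → 1 = b.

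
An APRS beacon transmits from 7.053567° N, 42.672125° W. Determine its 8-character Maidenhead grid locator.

GJ87pb92

Offset from 180°W / 90°S: lon 137.32788°, lat 97.05357°.
Field: lon ⌊137.32788/20⌋ = 6 → G; lat ⌊97.05357/10⌋ = 9 → J.
Square: lon ⌊17.32788/2⌋ = 8; lat ⌊7.05357/1⌋ = 7.
Subsquare: lon ⌊1.32788/0.0833333⌋ = 15 → p; lat ⌊0.05357/0.0416667⌋ = 1 → b.
Extended square: lon ⌊0.07788/0.00833333⌋ = 9; lat ⌊0.01190/0.00416667⌋ = 2.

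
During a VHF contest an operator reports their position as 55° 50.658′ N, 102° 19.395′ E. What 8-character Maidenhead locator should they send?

OO15du82

Add 180° to longitude and 90° to latitude: 282.32325, 145.84430.
Field: 282.32325/20 → 14 → O, 145.84430/10 → 14 → O; chars OO.
Square: 2.32325/2 → 1, 5.84430/1 → 5; chars 15.
Subsquare: 0.32325/0.0833333 → 3 → d, 0.84430/0.0416667 → 20 → u; chars du.
Extended square: 0.07325/0.00833333 → 8, 0.01097/0.00416667 → 2; chars 82.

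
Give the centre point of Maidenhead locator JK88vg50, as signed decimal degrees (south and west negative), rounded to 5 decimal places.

18.25208, 17.79583

Field J=9, K=10: +9·20° lon, +10·10° lat → SW at lon 0°, lat 10°.
Square 8, 8: +8·2° lon, +8·1° lat → SW at lon 16°, lat 18°.
Subsquare v=21, g=6: +21·0.0833333° lon, +6·0.0416667° lat → SW at lon 17.75°, lat 18.25°.
Extended square 5, 0: +5·0.00833333° lon, +0·0.00416667° lat → SW at lon 17.7917°, lat 18.25°.
Cell spans 0.00833333° lon × 0.00416667° lat. Centre is SW corner plus half of each.
latitude 18.25208, longitude 17.79583.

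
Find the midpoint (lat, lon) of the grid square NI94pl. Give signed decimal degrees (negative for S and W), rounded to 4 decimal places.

-5.5208, 99.2917

Field N=13, I=8: +13·20° lon, +8·10° lat → SW at lon 80°, lat -10°.
Square 9, 4: +9·2° lon, +4·1° lat → SW at lon 98°, lat -6°.
Subsquare p=15, l=11: +15·0.0833333° lon, +11·0.0416667° lat → SW at lon 99.25°, lat -5.54167°.
Cell spans 0.0833333° lon × 0.0416667° lat. Centre is SW corner plus half of each.
latitude -5.5208, longitude 99.2917.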